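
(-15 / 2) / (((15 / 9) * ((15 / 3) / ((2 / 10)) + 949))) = -9 / 1948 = -0.00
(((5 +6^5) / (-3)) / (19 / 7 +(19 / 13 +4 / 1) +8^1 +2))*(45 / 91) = -116715 / 1654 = -70.57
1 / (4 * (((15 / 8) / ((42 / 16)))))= 7 / 20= 0.35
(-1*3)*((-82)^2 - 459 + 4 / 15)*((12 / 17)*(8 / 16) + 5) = -8552089 / 85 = -100612.81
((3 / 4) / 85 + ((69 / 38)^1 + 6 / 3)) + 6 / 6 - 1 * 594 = -3806073 / 6460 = -589.18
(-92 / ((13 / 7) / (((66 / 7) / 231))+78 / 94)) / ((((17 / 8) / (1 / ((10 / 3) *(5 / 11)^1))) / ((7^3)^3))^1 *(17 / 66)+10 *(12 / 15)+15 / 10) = -3040296277943232 / 14544941955517415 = -0.21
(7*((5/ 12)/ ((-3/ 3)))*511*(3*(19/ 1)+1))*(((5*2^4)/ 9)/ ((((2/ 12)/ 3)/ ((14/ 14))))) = -41493200/ 3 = -13831066.67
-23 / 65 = -0.35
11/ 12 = 0.92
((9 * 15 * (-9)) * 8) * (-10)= 97200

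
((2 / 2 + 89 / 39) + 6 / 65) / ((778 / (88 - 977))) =-292481 / 75855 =-3.86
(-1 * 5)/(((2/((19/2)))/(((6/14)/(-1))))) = 285/28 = 10.18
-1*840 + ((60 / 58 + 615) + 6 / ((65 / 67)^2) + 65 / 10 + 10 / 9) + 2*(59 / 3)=-376351577 / 2205450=-170.65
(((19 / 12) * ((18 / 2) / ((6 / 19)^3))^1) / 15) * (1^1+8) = 130321 / 480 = 271.50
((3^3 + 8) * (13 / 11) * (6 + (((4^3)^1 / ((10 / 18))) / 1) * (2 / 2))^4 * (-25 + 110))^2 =43527289179538829954806642944 / 75625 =575567460225306842377608.50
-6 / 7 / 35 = -6 / 245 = -0.02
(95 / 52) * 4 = 95 / 13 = 7.31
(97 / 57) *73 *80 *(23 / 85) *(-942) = -818223712 / 323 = -2533200.35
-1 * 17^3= -4913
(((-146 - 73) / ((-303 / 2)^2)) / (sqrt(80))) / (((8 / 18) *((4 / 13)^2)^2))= -6254859 *sqrt(5) / 52229120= -0.27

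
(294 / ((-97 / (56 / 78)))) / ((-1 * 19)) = 2744 / 23959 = 0.11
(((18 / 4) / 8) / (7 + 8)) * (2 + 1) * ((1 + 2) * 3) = 81 / 80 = 1.01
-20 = -20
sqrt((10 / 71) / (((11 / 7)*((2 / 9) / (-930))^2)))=4185*sqrt(54670) / 781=1252.91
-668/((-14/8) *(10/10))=2672/7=381.71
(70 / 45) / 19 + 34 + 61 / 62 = 371767 / 10602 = 35.07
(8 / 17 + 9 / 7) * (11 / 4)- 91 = -41017 / 476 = -86.17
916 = 916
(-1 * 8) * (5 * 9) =-360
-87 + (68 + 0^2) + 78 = 59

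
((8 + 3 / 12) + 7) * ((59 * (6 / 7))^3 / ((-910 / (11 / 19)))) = -3720851343 / 2965235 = -1254.83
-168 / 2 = -84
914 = 914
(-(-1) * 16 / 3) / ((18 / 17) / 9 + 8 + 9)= 272 / 873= 0.31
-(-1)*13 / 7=13 / 7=1.86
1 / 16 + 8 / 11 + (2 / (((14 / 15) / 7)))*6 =15979 / 176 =90.79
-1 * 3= -3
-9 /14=-0.64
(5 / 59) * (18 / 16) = 45 / 472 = 0.10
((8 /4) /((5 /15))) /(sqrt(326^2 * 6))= 0.01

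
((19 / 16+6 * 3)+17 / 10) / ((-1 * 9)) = -557 / 240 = -2.32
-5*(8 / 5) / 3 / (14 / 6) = -8 / 7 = -1.14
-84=-84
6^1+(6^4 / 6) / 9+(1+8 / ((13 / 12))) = 499 / 13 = 38.38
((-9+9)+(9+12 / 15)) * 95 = 931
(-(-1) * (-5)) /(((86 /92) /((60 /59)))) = -13800 /2537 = -5.44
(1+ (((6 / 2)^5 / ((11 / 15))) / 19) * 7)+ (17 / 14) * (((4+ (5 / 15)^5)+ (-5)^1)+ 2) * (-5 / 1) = 116.98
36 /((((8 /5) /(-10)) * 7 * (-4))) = 225 /28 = 8.04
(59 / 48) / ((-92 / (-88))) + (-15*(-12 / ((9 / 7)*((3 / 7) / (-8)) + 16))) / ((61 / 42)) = 376619269 / 42056328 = 8.96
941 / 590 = 1.59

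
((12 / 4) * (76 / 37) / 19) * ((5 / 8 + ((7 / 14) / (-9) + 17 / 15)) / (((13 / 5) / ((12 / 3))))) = 1226 / 1443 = 0.85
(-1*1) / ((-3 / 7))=7 / 3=2.33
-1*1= -1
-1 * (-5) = 5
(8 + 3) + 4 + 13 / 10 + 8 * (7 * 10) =5763 / 10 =576.30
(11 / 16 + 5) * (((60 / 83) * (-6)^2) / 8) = 12285 / 664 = 18.50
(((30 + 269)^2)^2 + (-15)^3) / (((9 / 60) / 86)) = 13747160932720 / 3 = 4582386977573.33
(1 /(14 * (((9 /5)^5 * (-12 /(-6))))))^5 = 298023223876953125 /12355288554636253654488652741632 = 0.00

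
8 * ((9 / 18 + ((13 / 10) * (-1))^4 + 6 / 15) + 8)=117561 / 1250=94.05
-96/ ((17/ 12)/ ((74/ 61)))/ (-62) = 42624/ 32147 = 1.33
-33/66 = -1/2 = -0.50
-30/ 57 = -0.53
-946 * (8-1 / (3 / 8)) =-15136 / 3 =-5045.33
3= 3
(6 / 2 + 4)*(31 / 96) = 217 / 96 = 2.26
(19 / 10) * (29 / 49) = 551 / 490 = 1.12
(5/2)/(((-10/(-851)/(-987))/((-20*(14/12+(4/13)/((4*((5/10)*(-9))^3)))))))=30933479815/6318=4896087.34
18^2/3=108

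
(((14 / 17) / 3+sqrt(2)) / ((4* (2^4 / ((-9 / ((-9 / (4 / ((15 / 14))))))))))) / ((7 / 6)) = 7 / 510+sqrt(2) / 20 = 0.08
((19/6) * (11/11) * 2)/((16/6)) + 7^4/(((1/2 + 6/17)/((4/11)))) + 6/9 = 7860151/7656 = 1026.67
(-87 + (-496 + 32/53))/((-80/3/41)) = 3796641/4240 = 895.43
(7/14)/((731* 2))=1/2924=0.00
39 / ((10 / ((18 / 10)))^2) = 3159 / 2500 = 1.26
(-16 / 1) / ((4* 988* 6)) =-1 / 1482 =-0.00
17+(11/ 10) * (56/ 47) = 4303/ 235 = 18.31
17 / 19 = 0.89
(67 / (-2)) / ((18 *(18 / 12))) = -67 / 54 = -1.24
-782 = -782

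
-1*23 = -23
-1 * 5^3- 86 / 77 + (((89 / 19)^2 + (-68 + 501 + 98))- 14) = 11475295 / 27797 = 412.82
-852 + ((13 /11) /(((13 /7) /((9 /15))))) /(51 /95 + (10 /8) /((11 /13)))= -7171392 /8419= -851.81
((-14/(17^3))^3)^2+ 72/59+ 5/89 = 94264855082210000152326863/73845256457807623927788259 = 1.28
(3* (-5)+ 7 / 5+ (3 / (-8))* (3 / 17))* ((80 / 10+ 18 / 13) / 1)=-566873 / 4420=-128.25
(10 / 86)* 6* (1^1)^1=30 / 43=0.70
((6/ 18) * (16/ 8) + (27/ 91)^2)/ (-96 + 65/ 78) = -37498/ 4728451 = -0.01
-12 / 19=-0.63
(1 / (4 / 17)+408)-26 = 1545 / 4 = 386.25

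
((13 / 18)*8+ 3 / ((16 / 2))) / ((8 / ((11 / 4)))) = 4873 / 2304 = 2.12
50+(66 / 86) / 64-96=-126559 / 2752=-45.99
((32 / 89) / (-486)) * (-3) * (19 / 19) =16 / 7209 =0.00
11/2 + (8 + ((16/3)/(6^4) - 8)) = 2675/486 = 5.50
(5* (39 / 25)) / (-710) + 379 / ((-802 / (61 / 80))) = -8457469 / 22776800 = -0.37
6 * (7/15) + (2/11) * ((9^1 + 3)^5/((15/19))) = 3152026/55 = 57309.56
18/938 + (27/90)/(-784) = 0.02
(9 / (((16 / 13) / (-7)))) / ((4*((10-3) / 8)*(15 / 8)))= -39 / 5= -7.80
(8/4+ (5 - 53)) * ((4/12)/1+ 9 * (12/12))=-1288/3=-429.33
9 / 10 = 0.90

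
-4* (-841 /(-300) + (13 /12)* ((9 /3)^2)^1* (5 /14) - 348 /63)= -457 /150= -3.05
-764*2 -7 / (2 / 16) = -1584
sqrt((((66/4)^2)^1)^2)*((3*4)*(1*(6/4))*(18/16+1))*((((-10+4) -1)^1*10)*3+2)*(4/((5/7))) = -60648588/5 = -12129717.60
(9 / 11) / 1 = 9 / 11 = 0.82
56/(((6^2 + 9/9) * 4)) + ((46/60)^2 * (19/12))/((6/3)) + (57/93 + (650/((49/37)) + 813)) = 1584581499553/1213984800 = 1305.27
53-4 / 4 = 52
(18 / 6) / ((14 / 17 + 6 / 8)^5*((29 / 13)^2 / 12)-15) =-8845731827712 / 32433199083373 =-0.27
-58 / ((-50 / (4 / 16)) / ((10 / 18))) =29 / 180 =0.16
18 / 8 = 9 / 4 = 2.25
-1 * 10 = -10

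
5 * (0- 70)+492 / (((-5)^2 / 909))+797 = 18336.12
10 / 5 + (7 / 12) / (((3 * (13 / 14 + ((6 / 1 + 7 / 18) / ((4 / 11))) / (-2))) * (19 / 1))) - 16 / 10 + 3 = 2556857 / 752305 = 3.40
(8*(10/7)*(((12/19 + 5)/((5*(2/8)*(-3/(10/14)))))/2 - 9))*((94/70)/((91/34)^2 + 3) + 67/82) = -974281786760/9417892659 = -103.45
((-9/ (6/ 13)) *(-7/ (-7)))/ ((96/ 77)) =-1001/ 64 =-15.64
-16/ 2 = -8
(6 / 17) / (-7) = -6 / 119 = -0.05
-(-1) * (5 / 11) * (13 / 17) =65 / 187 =0.35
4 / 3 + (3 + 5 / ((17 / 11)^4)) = 1305388 / 250563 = 5.21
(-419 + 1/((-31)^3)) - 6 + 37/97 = -1227031805/2889727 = -424.62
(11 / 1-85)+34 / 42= -73.19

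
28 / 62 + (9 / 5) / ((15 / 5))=1.05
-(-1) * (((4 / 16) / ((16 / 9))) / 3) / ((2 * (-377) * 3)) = -1 / 48256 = -0.00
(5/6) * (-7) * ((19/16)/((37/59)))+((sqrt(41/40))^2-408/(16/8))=-3801011/17760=-214.02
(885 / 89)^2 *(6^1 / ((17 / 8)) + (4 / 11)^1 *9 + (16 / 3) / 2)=866.47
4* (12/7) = 48/7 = 6.86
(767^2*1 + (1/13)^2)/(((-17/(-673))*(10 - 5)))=4657864.72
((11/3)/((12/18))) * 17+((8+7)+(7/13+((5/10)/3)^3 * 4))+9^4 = 2341190/351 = 6670.06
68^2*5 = 23120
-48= -48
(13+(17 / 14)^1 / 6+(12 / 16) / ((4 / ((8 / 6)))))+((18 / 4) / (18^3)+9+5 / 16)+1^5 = 23.77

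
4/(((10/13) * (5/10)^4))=416/5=83.20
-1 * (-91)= 91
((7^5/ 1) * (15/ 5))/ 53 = 50421/ 53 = 951.34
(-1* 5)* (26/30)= -13/3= -4.33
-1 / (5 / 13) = -13 / 5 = -2.60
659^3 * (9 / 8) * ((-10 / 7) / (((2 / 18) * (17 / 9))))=-1043166847455 / 476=-2191526990.45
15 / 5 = 3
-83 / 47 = -1.77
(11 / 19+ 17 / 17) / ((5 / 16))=5.05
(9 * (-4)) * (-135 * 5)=24300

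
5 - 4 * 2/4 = 3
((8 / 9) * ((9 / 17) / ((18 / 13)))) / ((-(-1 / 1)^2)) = -52 / 153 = -0.34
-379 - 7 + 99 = -287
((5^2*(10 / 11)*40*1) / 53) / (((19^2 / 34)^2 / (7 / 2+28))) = 4.79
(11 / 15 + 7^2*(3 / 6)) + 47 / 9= 2741 / 90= 30.46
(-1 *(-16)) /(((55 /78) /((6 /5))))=7488 /275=27.23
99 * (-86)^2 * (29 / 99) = 214484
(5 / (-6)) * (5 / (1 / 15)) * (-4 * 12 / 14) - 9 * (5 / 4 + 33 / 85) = 474909 / 2380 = 199.54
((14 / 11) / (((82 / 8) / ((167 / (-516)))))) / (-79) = 0.00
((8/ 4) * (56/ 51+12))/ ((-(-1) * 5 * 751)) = 1336/ 191505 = 0.01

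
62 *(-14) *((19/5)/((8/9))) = -37107/10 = -3710.70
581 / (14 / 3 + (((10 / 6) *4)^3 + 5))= 15687 / 8261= 1.90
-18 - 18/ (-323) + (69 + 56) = 34579/ 323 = 107.06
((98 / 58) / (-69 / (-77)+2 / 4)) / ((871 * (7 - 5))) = 0.00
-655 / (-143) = 655 / 143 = 4.58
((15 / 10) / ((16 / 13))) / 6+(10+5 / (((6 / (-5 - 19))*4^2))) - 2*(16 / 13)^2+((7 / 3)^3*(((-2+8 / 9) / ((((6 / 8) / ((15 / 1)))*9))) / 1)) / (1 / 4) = -2827791497 / 23654592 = -119.55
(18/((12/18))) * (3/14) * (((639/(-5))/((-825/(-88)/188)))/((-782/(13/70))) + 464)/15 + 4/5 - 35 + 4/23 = 8692204819/59871875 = 145.18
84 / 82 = 42 / 41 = 1.02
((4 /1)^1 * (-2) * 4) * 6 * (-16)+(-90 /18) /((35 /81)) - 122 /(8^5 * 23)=8072871509 /2637824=3060.43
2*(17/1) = 34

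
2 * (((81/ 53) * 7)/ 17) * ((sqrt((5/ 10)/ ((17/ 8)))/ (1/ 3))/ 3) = 2268 * sqrt(17)/ 15317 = 0.61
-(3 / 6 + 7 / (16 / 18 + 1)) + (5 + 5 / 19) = 683 / 646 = 1.06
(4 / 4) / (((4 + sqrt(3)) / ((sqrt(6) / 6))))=-sqrt(2) / 26 + 2 * sqrt(6) / 39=0.07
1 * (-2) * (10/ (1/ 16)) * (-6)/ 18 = 320/ 3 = 106.67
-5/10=-1/2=-0.50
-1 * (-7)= 7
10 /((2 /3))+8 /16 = 31 /2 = 15.50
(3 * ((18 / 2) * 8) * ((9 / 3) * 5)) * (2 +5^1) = 22680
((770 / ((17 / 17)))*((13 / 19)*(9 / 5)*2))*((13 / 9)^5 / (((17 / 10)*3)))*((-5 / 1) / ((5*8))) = -1858321465 / 6357609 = -292.30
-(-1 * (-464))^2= -215296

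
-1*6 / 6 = -1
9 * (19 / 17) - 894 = -883.94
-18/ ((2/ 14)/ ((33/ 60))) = -693/ 10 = -69.30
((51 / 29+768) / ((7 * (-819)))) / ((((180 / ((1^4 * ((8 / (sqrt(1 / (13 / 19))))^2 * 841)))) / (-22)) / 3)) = 10851104 / 5985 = 1813.05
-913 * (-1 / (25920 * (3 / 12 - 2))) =-913 / 45360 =-0.02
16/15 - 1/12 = 59/60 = 0.98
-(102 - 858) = 756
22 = 22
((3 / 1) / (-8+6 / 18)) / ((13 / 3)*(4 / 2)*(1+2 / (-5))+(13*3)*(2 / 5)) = -0.02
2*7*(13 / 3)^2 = 2366 / 9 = 262.89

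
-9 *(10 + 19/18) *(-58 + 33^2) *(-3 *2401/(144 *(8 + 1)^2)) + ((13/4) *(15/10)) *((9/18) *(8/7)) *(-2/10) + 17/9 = 17241739363/272160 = 63351.48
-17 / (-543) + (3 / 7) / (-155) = 16816 / 589155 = 0.03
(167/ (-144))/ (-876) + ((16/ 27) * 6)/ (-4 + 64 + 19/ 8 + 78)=3775637/ 141659712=0.03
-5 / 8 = -0.62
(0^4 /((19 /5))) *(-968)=0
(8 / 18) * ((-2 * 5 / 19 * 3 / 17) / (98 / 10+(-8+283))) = -25 / 172482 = -0.00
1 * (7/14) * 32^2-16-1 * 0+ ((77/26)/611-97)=6338591/15886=399.00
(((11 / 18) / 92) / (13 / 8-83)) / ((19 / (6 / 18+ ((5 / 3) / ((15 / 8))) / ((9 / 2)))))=-473 / 207391023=-0.00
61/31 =1.97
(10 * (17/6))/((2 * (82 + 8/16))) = 17/99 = 0.17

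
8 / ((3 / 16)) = 128 / 3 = 42.67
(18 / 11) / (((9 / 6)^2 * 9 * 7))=8 / 693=0.01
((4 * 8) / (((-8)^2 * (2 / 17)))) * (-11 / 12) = -3.90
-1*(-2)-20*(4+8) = -238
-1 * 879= -879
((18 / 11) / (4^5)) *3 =0.00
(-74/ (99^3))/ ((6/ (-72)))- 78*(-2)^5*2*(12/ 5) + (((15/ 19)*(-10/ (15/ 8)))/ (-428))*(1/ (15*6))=39389236936466/ 3287696445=11980.80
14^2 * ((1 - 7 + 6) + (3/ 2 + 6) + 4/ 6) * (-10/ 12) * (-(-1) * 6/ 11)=-24010/ 33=-727.58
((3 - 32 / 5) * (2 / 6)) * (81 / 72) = -1.28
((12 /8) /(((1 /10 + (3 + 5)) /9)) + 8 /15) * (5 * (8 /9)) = 88 /9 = 9.78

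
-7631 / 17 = -448.88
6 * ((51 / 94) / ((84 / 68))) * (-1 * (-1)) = 867 / 329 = 2.64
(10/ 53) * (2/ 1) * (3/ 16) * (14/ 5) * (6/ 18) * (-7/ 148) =-49/ 15688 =-0.00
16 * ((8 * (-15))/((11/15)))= -28800/11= -2618.18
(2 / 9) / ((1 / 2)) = 4 / 9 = 0.44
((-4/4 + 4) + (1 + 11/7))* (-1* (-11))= 61.29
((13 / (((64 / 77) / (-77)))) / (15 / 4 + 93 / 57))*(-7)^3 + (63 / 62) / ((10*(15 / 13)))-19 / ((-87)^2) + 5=76764.07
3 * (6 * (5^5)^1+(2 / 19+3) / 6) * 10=10687795 / 19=562515.53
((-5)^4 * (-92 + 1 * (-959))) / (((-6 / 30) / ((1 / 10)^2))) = 131375 / 4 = 32843.75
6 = 6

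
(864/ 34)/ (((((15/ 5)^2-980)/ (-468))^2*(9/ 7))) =73592064/ 16028297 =4.59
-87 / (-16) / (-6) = -29 / 32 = -0.91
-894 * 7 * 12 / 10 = -37548 / 5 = -7509.60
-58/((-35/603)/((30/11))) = 209844/77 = 2725.25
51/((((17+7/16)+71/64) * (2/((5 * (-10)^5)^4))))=102000000000000000000000000/1187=85930918281381634372367.31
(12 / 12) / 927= 0.00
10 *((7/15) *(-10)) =-140/3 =-46.67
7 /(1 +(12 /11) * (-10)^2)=11 /173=0.06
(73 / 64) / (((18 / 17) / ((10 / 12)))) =6205 / 6912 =0.90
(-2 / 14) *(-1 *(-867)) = -867 / 7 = -123.86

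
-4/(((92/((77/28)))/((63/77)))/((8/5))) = -18/115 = -0.16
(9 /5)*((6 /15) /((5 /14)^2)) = 5.64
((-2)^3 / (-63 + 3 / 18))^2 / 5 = 2304 / 710645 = 0.00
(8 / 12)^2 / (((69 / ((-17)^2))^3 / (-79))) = -7627471804 / 2956581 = -2579.83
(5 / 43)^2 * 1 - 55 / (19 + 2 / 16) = -2.86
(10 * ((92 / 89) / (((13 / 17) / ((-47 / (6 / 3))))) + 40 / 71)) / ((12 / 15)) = -32040675 / 82147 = -390.04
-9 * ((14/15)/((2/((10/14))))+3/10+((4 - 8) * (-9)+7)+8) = -4647/10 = -464.70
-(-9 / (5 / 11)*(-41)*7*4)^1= -113652 / 5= -22730.40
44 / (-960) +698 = 167509 / 240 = 697.95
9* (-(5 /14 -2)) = 207 /14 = 14.79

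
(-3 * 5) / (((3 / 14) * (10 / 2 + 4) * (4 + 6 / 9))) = -5 / 3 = -1.67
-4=-4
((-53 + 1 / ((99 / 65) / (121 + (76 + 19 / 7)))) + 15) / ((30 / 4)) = 43024 / 3465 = 12.42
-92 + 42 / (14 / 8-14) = -668 / 7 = -95.43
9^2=81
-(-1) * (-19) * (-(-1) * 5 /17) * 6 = -570 /17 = -33.53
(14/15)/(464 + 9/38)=532/264615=0.00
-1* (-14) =14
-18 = -18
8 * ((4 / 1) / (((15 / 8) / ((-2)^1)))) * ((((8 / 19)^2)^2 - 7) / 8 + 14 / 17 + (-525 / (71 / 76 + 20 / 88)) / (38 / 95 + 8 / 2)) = 22640036674112 / 6453626241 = 3508.11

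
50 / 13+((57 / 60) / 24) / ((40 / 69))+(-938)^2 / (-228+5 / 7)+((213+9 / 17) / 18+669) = -3186.32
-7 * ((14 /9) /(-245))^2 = -4 /14175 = -0.00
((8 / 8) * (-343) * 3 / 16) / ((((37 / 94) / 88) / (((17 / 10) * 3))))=-27131643 / 370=-73328.76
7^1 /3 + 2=13 /3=4.33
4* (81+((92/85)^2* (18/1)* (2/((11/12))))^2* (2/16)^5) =2048105335212/6316275625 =324.26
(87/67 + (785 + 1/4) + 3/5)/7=112.45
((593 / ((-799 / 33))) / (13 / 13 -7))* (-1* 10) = -32615 / 799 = -40.82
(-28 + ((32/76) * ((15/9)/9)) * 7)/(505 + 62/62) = -7042/129789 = -0.05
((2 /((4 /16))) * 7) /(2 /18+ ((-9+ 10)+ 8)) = 252 /41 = 6.15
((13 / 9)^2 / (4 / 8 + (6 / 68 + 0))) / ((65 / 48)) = 1768 / 675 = 2.62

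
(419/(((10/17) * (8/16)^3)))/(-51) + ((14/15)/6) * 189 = -247/3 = -82.33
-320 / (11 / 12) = -3840 / 11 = -349.09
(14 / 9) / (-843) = -14 / 7587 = -0.00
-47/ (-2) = 23.50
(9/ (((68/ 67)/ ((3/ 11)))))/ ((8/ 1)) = 1809/ 5984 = 0.30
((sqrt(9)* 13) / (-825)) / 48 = -13 / 13200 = -0.00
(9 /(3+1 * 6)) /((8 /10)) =5 /4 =1.25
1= 1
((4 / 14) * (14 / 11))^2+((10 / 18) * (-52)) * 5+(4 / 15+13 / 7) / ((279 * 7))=-3580772477 / 24812865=-144.31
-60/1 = -60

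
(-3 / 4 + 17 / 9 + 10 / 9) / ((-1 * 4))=-9 / 16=-0.56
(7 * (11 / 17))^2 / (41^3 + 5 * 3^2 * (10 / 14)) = 0.00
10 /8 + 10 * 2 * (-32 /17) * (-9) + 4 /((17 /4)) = 23189 /68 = 341.01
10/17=0.59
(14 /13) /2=7 /13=0.54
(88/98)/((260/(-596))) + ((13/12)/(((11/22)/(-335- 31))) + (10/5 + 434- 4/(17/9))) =-19555877/54145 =-361.18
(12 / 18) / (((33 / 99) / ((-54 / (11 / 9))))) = -972 / 11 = -88.36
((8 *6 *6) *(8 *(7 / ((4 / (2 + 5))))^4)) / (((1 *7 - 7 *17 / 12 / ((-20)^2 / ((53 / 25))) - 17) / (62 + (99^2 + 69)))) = -61836483814560000 / 1206307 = -51260983990.44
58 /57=1.02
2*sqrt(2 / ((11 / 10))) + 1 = 1 + 4*sqrt(55) / 11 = 3.70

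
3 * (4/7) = 12/7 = 1.71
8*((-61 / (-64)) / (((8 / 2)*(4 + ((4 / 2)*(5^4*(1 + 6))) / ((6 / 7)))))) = 183 / 980384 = 0.00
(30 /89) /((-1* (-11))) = 30 /979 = 0.03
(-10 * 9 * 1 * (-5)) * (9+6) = 6750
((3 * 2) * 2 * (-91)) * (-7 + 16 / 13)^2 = -472500 / 13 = -36346.15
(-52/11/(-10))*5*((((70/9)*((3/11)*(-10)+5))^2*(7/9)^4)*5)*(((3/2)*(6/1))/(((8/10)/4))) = 4779490625000/78594219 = 60812.24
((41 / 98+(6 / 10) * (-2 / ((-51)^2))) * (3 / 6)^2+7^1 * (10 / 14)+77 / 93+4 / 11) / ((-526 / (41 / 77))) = -149583242119 / 23469617796240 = -0.01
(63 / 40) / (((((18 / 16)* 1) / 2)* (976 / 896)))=784 / 305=2.57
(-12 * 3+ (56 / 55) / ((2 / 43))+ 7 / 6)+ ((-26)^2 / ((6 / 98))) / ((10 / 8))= 2910641 / 330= 8820.12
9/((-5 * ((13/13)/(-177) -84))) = 1593/74345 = 0.02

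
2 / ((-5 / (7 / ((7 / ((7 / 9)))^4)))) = -14 / 32805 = -0.00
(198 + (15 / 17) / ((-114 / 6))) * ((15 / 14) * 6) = 2877255 / 2261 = 1272.56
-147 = -147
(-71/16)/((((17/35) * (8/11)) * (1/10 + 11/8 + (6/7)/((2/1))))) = -956725/144976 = -6.60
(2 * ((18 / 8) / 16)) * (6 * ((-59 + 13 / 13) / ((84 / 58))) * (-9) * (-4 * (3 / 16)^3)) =-1839267 / 114688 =-16.04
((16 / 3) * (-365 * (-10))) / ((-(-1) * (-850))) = -1168 / 51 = -22.90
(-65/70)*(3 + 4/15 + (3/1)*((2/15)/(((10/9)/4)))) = -4589/1050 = -4.37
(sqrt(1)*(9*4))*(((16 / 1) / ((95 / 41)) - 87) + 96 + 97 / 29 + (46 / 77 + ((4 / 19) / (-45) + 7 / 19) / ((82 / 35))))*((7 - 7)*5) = 0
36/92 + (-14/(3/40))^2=7212881/207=34844.84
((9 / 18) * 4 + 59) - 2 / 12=365 / 6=60.83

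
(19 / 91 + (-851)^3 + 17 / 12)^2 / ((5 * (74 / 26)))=452921185045992599802889 / 16969680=26690025094521087.01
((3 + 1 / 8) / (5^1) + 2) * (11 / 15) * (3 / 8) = 231 / 320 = 0.72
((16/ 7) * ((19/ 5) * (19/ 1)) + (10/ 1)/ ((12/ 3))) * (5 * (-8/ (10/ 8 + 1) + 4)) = 2606/ 7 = 372.29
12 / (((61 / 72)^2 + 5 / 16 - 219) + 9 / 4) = -62208 / 1118291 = -0.06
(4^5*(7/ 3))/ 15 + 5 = 7393/ 45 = 164.29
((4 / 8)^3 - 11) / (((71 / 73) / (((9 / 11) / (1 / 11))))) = -57159 / 568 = -100.63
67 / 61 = 1.10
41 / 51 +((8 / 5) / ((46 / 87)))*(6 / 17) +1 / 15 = 758 / 391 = 1.94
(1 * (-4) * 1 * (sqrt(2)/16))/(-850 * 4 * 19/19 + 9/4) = sqrt(2)/13591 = 0.00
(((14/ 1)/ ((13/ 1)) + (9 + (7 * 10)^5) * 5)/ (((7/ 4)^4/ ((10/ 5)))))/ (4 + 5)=55933696306688/ 280917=199111112.20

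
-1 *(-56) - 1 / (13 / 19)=709 / 13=54.54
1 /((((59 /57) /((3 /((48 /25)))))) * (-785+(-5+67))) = -475 /227504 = -0.00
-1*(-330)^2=-108900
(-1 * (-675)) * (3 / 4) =2025 / 4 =506.25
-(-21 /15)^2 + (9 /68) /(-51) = -56719 /28900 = -1.96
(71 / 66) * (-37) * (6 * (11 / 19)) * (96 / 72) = -10508 / 57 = -184.35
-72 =-72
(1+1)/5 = 2/5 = 0.40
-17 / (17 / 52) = -52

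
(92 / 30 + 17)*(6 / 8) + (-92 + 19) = -1159 / 20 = -57.95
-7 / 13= -0.54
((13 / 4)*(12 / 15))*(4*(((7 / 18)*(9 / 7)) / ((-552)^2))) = 13 / 761760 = 0.00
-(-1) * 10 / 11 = 10 / 11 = 0.91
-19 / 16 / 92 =-19 / 1472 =-0.01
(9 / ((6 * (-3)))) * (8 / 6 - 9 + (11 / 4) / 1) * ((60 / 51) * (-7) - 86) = -15753 / 68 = -231.66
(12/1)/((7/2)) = 24/7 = 3.43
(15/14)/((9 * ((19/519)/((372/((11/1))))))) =160890/1463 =109.97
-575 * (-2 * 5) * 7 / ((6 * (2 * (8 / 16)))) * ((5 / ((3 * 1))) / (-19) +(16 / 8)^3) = 9076375 / 171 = 53078.22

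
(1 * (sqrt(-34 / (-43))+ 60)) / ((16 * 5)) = 0.76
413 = 413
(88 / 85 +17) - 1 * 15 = 258 / 85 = 3.04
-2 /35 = -0.06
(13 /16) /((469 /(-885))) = -11505 /7504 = -1.53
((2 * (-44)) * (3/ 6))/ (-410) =0.11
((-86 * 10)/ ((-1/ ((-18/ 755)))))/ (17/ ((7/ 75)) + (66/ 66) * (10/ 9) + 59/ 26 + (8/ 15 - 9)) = -25356240/ 218964043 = -0.12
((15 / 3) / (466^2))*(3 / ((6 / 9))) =45 / 434312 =0.00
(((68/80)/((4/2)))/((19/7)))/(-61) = -119/46360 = -0.00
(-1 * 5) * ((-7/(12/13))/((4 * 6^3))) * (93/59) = 14105/203904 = 0.07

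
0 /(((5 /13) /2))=0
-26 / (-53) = 26 / 53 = 0.49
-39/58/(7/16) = -312/203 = -1.54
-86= -86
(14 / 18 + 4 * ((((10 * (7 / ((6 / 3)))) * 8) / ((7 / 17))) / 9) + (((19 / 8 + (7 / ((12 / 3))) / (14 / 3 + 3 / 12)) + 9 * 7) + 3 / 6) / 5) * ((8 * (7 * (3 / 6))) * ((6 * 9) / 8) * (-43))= -6065513307 / 2360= -2570132.76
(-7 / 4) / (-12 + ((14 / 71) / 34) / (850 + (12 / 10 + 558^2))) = 3297382781 / 22610624749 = 0.15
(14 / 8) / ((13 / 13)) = 7 / 4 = 1.75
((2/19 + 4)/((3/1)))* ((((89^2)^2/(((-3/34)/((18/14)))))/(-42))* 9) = 268086610.85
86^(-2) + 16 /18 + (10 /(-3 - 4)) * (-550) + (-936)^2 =876882.60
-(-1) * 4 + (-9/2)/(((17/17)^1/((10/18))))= 3/2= 1.50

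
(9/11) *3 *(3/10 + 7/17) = 297/170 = 1.75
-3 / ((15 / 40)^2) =-64 / 3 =-21.33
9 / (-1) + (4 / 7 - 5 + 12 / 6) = -80 / 7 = -11.43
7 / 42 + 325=1951 / 6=325.17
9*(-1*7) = -63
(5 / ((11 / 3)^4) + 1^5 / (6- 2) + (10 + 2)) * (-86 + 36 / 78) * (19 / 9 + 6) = -14591974526 / 1712997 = -8518.39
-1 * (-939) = 939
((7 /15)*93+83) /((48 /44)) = 1738 /15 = 115.87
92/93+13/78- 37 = -35.84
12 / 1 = 12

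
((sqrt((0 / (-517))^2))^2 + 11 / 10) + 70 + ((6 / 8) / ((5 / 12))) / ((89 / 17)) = 12717 / 178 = 71.44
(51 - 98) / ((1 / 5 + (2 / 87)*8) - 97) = 20445 / 42028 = 0.49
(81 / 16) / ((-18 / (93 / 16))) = -837 / 512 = -1.63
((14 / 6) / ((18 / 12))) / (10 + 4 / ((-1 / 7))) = -0.09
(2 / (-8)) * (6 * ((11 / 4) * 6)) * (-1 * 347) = 34353 / 4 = 8588.25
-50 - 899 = -949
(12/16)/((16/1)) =0.05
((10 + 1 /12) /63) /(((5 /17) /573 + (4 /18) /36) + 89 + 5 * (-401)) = -1178661 /14109750298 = -0.00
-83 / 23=-3.61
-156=-156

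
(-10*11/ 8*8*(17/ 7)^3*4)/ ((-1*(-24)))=-270215/ 1029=-262.60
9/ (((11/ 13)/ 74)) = 8658/ 11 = 787.09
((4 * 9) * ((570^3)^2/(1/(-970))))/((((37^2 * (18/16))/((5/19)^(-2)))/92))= -1414248957251551180800000/1369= -1033052561907634171512.05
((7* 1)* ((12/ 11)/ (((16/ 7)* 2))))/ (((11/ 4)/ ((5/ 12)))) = 245/ 968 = 0.25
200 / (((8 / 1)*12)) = 2.08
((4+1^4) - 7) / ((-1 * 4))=1 / 2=0.50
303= 303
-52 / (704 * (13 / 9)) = -9 / 176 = -0.05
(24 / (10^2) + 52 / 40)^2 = 5929 / 2500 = 2.37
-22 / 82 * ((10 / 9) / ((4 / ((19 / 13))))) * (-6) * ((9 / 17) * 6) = 18810 / 9061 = 2.08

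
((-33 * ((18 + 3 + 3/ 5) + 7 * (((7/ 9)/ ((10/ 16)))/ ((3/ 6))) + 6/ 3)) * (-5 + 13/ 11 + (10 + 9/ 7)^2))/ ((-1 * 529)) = 122930678/ 388815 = 316.17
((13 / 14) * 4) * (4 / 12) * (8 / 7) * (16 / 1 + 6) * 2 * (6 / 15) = 18304 / 735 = 24.90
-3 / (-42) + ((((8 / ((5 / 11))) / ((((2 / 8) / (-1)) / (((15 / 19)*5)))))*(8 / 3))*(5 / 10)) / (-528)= 617 / 798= 0.77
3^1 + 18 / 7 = 39 / 7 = 5.57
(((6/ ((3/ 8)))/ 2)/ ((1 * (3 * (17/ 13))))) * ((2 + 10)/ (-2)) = -208/ 17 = -12.24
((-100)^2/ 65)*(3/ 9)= 2000/ 39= 51.28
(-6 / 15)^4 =16 / 625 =0.03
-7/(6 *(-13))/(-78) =-7/6084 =-0.00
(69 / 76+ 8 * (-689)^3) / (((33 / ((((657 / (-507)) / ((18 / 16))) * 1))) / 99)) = 29034483228518 / 3211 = 9042193468.86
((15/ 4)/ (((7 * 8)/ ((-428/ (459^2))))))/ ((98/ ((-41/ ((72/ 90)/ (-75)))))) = -2741875/ 513874368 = -0.01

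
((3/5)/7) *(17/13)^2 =0.15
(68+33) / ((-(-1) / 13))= 1313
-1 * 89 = -89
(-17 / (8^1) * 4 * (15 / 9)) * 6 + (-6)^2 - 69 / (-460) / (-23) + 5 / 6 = -66479 / 1380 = -48.17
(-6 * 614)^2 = 13571856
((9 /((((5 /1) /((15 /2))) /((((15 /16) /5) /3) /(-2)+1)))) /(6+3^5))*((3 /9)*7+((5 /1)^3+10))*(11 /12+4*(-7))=-1037725 /5312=-195.35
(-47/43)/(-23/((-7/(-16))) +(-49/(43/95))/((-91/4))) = 4277/187092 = 0.02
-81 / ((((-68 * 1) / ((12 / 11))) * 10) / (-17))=-243 / 110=-2.21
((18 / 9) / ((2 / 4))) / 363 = 4 / 363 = 0.01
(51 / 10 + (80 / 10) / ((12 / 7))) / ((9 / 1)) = 293 / 270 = 1.09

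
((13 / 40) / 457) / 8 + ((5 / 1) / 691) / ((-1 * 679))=5368257 / 68614199360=0.00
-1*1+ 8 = 7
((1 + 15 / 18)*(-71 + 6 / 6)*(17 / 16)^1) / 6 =-6545 / 288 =-22.73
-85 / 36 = -2.36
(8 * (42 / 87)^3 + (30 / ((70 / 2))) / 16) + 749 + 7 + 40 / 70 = 147802233 / 195112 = 757.53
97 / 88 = 1.10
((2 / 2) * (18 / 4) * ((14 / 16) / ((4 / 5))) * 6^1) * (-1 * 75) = -70875 / 32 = -2214.84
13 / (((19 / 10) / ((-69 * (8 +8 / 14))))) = -538200 / 133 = -4046.62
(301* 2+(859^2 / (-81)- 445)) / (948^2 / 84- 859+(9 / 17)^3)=-1133596142 / 1245955365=-0.91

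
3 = 3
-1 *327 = -327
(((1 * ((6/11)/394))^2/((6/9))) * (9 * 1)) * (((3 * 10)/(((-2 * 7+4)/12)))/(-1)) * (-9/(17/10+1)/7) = -14580/32871223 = -0.00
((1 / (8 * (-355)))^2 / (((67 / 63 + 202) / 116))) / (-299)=-0.00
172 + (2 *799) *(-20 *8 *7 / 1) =-1789588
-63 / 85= -0.74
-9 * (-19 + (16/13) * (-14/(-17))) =35775/221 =161.88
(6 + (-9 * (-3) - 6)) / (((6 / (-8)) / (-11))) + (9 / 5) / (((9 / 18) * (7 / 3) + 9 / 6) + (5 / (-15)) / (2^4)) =251892 / 635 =396.68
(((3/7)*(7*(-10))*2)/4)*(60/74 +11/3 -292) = 159575/37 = 4312.84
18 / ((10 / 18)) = 162 / 5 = 32.40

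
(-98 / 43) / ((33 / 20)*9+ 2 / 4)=-1960 / 13201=-0.15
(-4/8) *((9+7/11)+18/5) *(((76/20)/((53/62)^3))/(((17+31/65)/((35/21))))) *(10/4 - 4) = 669612307/116272937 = 5.76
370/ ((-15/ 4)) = -296/ 3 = -98.67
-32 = -32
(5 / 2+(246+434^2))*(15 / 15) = 377209 / 2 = 188604.50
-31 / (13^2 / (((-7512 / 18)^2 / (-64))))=3037039 / 6084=499.18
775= 775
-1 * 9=-9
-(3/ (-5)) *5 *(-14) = -42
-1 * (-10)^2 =-100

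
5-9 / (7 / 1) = 26 / 7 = 3.71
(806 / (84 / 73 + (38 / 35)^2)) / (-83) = -2772175 / 664996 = -4.17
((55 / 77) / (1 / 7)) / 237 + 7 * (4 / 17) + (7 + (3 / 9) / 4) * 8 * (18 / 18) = 58.33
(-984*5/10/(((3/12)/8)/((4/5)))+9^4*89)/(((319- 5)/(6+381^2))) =414694068723/1570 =264136349.51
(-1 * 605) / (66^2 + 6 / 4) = -242 / 1743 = -0.14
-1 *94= -94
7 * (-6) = -42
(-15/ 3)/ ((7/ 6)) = -30/ 7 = -4.29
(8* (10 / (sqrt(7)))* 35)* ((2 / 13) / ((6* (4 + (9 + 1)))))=1.94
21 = 21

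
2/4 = 1/2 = 0.50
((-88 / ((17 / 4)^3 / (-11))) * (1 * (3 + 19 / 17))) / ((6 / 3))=2168320 / 83521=25.96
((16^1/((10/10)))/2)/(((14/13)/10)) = 520/7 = 74.29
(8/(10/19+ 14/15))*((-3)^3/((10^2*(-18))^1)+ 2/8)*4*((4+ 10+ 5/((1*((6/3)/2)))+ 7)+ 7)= 99693/520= 191.72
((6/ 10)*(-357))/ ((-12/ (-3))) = -1071/ 20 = -53.55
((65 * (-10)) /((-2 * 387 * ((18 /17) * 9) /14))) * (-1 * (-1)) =38675 /31347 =1.23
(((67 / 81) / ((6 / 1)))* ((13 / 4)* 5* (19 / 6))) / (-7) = -82745 / 81648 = -1.01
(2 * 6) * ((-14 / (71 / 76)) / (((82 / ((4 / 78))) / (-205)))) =23.06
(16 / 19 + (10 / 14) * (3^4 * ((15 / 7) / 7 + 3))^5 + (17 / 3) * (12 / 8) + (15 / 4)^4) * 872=1031312391004459812245466065 / 1202214659744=857843799063361.80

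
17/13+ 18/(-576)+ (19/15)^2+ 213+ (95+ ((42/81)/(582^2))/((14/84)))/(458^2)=89732113249107971/415654791645600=215.88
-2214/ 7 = -316.29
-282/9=-94/3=-31.33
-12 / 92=-3 / 23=-0.13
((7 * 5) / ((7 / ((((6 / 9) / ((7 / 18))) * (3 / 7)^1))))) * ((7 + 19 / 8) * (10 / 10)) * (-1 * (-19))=64125 / 98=654.34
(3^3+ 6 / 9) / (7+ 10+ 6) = 83 / 69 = 1.20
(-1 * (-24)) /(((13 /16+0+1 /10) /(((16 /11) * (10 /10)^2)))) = 30720 /803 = 38.26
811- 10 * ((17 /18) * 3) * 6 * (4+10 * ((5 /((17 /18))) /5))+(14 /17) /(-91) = -1669.01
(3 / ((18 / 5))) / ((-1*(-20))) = 1 / 24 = 0.04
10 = 10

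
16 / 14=8 / 7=1.14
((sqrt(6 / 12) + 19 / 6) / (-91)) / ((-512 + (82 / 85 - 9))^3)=0.00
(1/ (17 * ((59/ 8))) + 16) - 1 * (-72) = 88272/ 1003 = 88.01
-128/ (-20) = 32/ 5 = 6.40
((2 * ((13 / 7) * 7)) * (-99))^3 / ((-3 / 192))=1091454414336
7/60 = 0.12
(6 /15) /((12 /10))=1 /3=0.33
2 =2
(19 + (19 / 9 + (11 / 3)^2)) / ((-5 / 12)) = -1244 / 15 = -82.93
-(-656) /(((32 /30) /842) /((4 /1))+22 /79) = 20454285 /8693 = 2352.96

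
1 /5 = 0.20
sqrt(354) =18.81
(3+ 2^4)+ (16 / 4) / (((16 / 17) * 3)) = 245 / 12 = 20.42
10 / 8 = 5 / 4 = 1.25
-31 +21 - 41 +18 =-33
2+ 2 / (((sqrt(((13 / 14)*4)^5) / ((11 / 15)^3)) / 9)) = 65219*sqrt(182) / 3295500+ 2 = 2.27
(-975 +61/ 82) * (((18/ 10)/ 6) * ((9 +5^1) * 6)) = -5033007/ 205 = -24551.25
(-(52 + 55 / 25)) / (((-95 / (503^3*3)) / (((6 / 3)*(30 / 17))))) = 1241582969412 / 1615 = 768782024.40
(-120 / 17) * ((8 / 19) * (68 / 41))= -3840 / 779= -4.93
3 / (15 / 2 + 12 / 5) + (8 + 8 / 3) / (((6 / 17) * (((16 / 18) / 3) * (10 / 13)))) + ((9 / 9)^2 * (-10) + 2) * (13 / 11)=20369 / 165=123.45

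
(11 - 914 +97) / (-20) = 403 / 10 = 40.30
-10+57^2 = 3239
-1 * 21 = -21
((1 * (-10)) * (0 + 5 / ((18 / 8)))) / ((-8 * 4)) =25 / 36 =0.69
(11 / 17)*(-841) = -9251 / 17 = -544.18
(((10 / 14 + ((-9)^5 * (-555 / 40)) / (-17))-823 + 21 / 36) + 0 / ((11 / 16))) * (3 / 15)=-139990001 / 14280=-9803.22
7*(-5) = -35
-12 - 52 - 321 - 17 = -402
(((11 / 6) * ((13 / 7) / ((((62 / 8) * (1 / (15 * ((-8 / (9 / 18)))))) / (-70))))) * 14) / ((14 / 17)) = 3889600 / 31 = 125470.97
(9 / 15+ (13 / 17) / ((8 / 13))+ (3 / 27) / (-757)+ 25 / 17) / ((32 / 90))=9.32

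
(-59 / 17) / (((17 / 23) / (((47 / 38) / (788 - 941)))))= 0.04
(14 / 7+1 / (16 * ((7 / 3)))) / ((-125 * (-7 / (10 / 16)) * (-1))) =-227 / 156800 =-0.00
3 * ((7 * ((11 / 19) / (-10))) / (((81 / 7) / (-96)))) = 8624 / 855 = 10.09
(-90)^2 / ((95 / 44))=71280 / 19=3751.58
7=7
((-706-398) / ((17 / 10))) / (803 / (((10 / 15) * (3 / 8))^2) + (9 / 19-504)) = -41952 / 797453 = -0.05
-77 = -77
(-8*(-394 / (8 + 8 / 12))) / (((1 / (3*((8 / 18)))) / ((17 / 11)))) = 749.43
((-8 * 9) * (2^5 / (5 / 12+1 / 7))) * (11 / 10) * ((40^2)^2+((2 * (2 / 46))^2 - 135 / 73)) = -105230742638224896 / 9074995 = -11595680508.72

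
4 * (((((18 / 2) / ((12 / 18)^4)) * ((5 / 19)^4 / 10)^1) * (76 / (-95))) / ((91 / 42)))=-54675 / 1694173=-0.03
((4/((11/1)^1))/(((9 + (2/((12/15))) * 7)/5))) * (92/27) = 3680/15741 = 0.23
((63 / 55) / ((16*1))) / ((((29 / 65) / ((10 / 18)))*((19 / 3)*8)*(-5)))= -273 / 775808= -0.00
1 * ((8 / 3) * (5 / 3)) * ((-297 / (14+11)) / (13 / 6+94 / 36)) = -2376 / 215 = -11.05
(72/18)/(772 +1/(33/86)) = 66/12781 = 0.01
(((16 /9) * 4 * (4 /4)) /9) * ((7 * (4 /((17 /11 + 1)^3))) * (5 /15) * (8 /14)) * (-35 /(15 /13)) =-276848 /35721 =-7.75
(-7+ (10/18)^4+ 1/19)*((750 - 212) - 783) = 209273365/124659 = 1678.77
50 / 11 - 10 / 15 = 128 / 33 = 3.88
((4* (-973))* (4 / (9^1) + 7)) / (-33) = 260764 / 297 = 877.99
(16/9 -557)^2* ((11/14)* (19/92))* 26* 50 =1696087861325/26082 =65029056.87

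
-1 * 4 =-4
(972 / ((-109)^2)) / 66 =0.00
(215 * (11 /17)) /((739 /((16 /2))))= 18920 /12563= 1.51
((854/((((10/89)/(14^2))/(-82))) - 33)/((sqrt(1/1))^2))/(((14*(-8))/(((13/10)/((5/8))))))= 7940196953/3500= 2268627.70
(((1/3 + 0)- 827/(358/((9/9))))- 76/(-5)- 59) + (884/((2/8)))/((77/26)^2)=11378631611/31838730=357.38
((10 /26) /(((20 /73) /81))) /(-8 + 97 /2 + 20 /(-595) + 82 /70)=3518235 /1288274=2.73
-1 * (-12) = 12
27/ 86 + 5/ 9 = 673/ 774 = 0.87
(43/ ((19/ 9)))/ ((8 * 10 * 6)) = 129/ 3040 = 0.04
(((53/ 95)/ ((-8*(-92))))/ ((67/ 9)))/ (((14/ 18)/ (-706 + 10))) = -373491/ 4099060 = -0.09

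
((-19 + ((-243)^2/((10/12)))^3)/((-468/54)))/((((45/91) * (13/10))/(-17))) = 1085584750638066.72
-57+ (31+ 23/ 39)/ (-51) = -114605/ 1989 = -57.62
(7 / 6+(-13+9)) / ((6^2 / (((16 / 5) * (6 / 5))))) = -68 / 225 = -0.30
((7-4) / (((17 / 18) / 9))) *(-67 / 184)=-16281 / 1564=-10.41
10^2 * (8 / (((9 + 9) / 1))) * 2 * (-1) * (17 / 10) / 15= -10.07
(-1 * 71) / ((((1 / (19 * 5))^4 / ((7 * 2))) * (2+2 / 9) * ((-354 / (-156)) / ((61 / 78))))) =-1481603158875 / 118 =-12555958973.52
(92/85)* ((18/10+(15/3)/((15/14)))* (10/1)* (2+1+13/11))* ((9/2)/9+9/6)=1642016/2805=585.39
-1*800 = -800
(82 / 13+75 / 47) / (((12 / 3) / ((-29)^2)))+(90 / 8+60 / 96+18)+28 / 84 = 24810109 / 14664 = 1691.91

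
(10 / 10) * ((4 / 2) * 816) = 1632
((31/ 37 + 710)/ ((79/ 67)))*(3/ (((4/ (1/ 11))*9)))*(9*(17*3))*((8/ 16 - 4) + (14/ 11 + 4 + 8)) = 20486.74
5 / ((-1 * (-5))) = 1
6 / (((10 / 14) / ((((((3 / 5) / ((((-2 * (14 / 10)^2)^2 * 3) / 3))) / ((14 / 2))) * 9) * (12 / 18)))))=675 / 2401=0.28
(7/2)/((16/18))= 63/16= 3.94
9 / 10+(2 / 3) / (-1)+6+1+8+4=577 / 30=19.23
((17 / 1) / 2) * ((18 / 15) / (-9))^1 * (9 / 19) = -51 / 95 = -0.54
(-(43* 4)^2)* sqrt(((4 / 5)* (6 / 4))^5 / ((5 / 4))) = -2130048* sqrt(6) / 125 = -41740.25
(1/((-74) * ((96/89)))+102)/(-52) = -724519/369408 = -1.96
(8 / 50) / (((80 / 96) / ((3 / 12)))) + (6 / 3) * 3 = 756 / 125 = 6.05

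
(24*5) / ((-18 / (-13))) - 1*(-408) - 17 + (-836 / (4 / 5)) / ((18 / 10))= -926 / 9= -102.89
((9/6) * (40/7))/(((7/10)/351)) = 4297.96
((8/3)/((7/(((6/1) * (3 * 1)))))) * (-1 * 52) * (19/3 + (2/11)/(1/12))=-233792/77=-3036.26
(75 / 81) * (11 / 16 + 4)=625 / 144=4.34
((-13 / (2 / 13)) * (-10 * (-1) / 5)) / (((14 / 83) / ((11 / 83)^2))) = -20449 / 1162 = -17.60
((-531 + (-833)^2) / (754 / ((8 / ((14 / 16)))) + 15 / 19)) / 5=421561664 / 253105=1665.56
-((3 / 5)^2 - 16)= 391 / 25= 15.64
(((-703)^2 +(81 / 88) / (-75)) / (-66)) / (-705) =1087259773 / 102366000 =10.62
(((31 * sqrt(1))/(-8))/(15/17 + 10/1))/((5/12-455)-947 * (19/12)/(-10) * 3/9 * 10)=-4743/602360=-0.01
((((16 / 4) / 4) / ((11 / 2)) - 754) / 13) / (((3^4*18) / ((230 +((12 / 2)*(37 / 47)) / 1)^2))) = -168196343168 / 76760541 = -2191.18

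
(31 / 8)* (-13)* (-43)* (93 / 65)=123969 / 40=3099.22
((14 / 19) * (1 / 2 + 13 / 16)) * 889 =130683 / 152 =859.76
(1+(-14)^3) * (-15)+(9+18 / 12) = 82311 / 2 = 41155.50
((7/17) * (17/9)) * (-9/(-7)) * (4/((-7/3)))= -12/7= -1.71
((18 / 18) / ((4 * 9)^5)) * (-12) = -0.00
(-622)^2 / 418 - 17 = 189889 / 209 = 908.56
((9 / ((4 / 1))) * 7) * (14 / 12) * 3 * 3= 165.38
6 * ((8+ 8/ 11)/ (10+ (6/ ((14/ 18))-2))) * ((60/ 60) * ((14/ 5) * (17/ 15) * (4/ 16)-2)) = -60816/ 15125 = -4.02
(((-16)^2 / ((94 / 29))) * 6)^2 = 496041984 / 2209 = 224555.00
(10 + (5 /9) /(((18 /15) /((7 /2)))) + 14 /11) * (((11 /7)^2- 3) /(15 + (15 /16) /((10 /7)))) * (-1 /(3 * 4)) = 796484 /21873159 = 0.04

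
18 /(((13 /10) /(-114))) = -20520 /13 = -1578.46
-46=-46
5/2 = 2.50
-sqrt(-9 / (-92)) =-3* sqrt(23) / 46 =-0.31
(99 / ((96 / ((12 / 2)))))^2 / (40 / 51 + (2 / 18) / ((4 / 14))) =1499553 / 45952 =32.63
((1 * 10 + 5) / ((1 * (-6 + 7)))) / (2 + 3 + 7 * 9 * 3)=15 / 194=0.08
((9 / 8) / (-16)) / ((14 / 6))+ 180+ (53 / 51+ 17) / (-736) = 8222783 / 45696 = 179.95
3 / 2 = 1.50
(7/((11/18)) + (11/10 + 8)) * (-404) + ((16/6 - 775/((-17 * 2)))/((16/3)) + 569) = -231289453/29920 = -7730.26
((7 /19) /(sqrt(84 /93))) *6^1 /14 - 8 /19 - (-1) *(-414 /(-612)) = 3 *sqrt(217) /266 + 165 /646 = 0.42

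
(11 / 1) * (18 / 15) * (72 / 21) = 1584 / 35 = 45.26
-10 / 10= -1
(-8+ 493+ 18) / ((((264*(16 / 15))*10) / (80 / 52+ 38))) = 129271 / 18304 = 7.06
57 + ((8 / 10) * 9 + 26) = 451 / 5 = 90.20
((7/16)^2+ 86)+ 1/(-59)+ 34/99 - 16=105445121/1495296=70.52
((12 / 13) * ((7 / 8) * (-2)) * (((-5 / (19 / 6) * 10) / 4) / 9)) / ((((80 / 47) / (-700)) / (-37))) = 10651375 / 988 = 10780.74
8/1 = 8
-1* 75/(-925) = 3/37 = 0.08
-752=-752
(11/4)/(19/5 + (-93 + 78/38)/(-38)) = 19855/44716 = 0.44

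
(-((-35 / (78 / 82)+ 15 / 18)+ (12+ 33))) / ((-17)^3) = 235 / 127738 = 0.00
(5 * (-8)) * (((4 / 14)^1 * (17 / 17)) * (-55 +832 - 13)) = -61120 / 7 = -8731.43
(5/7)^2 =0.51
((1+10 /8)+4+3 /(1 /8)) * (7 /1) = 847 /4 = 211.75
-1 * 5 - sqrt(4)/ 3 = -17/ 3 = -5.67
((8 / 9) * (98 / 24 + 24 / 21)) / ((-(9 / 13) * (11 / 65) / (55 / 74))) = -1854775 / 62937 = -29.47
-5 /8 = -0.62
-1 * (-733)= 733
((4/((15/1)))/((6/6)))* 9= 12/5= 2.40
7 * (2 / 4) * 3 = 21 / 2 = 10.50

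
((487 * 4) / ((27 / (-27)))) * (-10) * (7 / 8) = 17045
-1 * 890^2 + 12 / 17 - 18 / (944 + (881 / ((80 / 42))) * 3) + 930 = -1254375984154 / 1585471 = -791169.30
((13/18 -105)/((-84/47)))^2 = 7782591961/2286144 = 3404.24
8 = 8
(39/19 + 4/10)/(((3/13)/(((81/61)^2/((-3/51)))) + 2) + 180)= 112615191/8356370335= 0.01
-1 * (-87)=87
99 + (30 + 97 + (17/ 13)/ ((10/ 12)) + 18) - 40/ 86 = 685066/ 2795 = 245.10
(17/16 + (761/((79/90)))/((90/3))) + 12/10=196939/6320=31.16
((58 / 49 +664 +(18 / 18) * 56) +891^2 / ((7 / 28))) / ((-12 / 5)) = -389090035 / 294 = -1323435.49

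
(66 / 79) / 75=22 / 1975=0.01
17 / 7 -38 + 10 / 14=-34.86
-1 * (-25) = 25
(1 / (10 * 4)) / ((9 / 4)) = 1 / 90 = 0.01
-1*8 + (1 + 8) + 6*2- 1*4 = 9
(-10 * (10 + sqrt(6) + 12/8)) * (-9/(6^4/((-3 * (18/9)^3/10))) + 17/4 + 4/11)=-17572/33 - 1528 * sqrt(6)/33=-645.90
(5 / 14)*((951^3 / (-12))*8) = -1433475585 / 7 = -204782226.43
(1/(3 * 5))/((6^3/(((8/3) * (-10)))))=-2/243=-0.01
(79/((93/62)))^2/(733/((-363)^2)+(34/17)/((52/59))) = 120290456/98651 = 1219.35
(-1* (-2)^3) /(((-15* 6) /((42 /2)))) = -28 /15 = -1.87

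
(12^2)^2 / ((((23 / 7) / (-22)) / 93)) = -296980992 / 23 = -12912217.04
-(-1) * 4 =4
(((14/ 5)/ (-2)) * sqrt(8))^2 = 392/ 25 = 15.68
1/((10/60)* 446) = 3/223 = 0.01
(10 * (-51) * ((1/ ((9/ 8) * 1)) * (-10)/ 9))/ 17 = 800/ 27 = 29.63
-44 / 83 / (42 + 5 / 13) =-572 / 45733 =-0.01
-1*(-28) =28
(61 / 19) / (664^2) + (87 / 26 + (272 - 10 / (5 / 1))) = 29767755577 / 108901312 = 273.35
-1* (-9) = 9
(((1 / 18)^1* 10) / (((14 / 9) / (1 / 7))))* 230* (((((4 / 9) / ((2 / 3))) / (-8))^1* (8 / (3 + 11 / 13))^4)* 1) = -42041792 / 2296875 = -18.30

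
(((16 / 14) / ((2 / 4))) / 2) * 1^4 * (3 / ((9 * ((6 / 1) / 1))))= 4 / 63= 0.06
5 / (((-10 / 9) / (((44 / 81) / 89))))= -0.03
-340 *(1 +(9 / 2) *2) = -3400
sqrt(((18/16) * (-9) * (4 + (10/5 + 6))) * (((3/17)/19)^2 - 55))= 9 * sqrt(8607129)/323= 81.75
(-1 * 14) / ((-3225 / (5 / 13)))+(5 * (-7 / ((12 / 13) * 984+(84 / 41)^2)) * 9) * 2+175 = 1619207181473 / 9289171320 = 174.31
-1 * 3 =-3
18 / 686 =9 / 343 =0.03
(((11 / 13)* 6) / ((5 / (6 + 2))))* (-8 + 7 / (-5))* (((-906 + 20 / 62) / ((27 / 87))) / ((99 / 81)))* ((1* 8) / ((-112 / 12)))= -11021065344 / 70525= -156271.75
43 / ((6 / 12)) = 86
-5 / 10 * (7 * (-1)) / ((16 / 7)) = 49 / 32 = 1.53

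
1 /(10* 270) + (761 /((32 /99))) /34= 50854097 /734400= 69.25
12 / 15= 4 / 5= 0.80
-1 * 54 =-54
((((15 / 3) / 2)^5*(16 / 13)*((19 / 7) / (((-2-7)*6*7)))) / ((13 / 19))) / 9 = -1128125 / 8049132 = -0.14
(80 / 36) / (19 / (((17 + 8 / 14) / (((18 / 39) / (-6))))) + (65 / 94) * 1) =3.65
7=7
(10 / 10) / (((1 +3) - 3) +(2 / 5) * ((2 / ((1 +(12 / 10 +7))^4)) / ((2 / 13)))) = 2238728 / 2240353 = 1.00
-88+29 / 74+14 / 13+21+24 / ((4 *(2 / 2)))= -57269 / 962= -59.53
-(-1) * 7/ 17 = 7/ 17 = 0.41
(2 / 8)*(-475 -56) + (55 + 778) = 2801 / 4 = 700.25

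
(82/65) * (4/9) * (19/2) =5.33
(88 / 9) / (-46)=-44 / 207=-0.21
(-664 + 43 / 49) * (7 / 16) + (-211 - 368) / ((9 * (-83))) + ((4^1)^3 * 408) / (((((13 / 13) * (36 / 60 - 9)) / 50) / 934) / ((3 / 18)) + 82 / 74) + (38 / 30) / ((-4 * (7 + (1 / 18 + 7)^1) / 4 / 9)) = 491293731187858267 / 21088003841520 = 23297.31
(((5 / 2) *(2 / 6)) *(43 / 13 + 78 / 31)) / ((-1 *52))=-11735 / 125736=-0.09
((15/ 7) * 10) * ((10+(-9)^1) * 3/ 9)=50/ 7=7.14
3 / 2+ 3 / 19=63 / 38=1.66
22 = 22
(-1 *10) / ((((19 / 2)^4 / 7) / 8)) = -8960 / 130321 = -0.07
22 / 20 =11 / 10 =1.10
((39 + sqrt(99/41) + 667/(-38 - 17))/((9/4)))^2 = 159.62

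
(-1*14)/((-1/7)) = 98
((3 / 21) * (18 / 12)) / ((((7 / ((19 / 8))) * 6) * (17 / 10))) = 95 / 13328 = 0.01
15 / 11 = 1.36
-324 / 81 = -4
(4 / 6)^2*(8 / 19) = 0.19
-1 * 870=-870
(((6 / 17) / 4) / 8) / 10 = 3 / 2720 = 0.00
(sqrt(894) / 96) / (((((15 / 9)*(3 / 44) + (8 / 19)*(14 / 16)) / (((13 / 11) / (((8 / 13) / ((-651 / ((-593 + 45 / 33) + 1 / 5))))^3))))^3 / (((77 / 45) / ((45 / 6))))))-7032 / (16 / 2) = -879 + 915663828497166494530110952295122578125*sqrt(894) / 139539663168450070848274442565250449408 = -682.80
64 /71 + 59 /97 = 10397 /6887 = 1.51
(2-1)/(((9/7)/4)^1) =28/9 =3.11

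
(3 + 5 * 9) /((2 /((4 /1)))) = 96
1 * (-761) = -761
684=684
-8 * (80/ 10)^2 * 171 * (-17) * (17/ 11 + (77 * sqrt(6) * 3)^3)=25302528/ 11 + 110078418852864 * sqrt(6)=269635960182110.60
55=55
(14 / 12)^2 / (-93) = -49 / 3348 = -0.01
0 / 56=0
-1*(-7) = 7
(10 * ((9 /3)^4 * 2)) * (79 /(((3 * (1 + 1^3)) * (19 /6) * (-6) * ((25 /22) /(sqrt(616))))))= -187704 * sqrt(154) /95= -24519.43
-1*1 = -1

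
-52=-52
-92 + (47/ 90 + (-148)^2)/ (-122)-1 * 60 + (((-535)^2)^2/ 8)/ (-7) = -224883491430763/ 153720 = -1462942306.99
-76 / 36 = -19 / 9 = -2.11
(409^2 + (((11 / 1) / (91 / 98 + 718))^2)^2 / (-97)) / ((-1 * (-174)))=11373725081386272209 / 11830561535148750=961.39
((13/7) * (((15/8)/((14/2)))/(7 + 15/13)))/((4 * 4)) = 2535/664832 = 0.00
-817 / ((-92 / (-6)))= -2451 / 46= -53.28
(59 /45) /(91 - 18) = 59 /3285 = 0.02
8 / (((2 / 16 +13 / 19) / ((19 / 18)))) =11552 / 1107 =10.44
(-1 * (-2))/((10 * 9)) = 0.02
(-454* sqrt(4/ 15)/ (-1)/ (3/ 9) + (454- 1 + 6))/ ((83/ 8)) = 3672/ 83 + 7264* sqrt(15)/ 415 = 112.03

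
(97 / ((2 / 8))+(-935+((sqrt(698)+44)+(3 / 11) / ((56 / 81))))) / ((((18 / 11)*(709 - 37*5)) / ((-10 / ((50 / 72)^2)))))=557289 / 45850 - 396*sqrt(698) / 16375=11.52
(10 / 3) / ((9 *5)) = 2 / 27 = 0.07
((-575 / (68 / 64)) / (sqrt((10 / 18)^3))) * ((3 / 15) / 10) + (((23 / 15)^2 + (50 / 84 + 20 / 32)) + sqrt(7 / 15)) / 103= -4968 * sqrt(5) / 425 + sqrt(105) / 1545 + 44999 / 1297800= -26.10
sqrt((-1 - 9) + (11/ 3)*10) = 4*sqrt(15)/ 3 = 5.16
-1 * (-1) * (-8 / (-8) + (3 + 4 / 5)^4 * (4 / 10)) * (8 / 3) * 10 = 4220272 / 1875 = 2250.81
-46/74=-23/37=-0.62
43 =43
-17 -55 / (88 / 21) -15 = -361 / 8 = -45.12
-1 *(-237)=237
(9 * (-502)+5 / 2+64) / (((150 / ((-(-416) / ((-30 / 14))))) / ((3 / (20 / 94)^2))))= 3579344314 / 9375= 381796.73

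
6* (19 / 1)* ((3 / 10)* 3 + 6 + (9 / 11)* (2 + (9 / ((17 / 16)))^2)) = 7665.54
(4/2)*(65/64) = 65/32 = 2.03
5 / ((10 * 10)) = 1 / 20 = 0.05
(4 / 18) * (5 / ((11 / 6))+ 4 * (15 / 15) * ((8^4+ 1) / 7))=360956 / 693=520.86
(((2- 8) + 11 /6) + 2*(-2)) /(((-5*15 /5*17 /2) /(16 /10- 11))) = -0.60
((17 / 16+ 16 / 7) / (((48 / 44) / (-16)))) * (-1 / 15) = 275 / 84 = 3.27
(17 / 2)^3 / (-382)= -4913 / 3056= -1.61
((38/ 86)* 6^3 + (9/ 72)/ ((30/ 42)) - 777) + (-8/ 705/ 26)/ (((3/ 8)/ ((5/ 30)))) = -681.38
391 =391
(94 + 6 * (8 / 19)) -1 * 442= -6564 / 19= -345.47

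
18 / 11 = 1.64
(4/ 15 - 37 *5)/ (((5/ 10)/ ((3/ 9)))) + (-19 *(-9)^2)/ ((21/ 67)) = -1585489/ 315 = -5033.30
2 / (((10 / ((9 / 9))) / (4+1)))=1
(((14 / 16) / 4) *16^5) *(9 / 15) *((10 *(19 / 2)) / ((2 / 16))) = 104595456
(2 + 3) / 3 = 5 / 3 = 1.67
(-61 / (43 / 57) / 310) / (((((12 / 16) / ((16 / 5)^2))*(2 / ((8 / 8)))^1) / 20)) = -1186816 / 33325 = -35.61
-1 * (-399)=399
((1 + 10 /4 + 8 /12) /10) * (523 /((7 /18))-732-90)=1525 /7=217.86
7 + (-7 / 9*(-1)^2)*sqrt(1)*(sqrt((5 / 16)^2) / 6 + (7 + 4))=-1379 / 864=-1.60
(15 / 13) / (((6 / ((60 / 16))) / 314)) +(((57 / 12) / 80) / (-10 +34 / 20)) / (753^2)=4433216567153 / 19577686752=226.44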